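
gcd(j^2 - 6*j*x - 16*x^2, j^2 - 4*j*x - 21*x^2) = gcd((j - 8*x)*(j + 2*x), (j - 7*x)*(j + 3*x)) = 1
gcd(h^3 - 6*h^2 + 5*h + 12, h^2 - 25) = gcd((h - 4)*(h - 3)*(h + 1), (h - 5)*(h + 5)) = 1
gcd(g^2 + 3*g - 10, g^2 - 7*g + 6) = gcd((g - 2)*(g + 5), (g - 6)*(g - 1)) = 1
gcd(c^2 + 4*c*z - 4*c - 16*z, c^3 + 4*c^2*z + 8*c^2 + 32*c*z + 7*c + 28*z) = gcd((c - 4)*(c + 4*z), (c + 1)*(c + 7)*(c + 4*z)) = c + 4*z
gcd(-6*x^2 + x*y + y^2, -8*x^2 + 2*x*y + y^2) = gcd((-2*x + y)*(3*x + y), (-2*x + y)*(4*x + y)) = 2*x - y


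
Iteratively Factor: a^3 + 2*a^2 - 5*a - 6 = (a - 2)*(a^2 + 4*a + 3) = (a - 2)*(a + 1)*(a + 3)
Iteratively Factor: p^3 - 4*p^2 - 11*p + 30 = (p - 5)*(p^2 + p - 6) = (p - 5)*(p - 2)*(p + 3)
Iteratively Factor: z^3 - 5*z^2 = (z)*(z^2 - 5*z) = z^2*(z - 5)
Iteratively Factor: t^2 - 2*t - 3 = (t - 3)*(t + 1)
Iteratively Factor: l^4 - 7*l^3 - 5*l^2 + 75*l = (l)*(l^3 - 7*l^2 - 5*l + 75) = l*(l - 5)*(l^2 - 2*l - 15) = l*(l - 5)*(l + 3)*(l - 5)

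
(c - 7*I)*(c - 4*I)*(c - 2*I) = c^3 - 13*I*c^2 - 50*c + 56*I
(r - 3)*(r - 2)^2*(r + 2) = r^4 - 5*r^3 + 2*r^2 + 20*r - 24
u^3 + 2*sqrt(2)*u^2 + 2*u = u*(u + sqrt(2))^2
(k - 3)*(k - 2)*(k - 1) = k^3 - 6*k^2 + 11*k - 6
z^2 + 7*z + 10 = (z + 2)*(z + 5)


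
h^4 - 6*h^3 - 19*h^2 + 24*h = h*(h - 8)*(h - 1)*(h + 3)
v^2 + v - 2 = (v - 1)*(v + 2)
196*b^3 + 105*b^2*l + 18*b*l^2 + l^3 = (4*b + l)*(7*b + l)^2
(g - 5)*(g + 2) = g^2 - 3*g - 10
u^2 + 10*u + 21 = (u + 3)*(u + 7)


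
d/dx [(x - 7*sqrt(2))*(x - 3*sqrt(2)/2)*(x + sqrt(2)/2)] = 3*x^2 - 16*sqrt(2)*x + 25/2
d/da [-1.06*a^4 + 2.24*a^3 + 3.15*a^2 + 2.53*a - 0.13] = -4.24*a^3 + 6.72*a^2 + 6.3*a + 2.53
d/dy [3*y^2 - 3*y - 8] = 6*y - 3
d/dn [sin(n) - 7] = cos(n)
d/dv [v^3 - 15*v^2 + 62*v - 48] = 3*v^2 - 30*v + 62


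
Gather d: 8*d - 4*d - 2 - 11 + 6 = 4*d - 7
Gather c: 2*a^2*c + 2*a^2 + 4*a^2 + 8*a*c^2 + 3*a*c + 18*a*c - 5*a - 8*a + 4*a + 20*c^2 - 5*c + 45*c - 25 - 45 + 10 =6*a^2 - 9*a + c^2*(8*a + 20) + c*(2*a^2 + 21*a + 40) - 60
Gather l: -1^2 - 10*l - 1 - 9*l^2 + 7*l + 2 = -9*l^2 - 3*l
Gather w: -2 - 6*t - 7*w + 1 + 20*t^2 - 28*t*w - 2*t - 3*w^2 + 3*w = 20*t^2 - 8*t - 3*w^2 + w*(-28*t - 4) - 1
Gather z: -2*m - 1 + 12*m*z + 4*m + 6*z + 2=2*m + z*(12*m + 6) + 1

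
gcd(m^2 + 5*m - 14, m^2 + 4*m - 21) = m + 7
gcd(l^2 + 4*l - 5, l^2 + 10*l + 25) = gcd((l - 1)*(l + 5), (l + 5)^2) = l + 5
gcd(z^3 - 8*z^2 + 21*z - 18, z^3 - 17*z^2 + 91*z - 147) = z - 3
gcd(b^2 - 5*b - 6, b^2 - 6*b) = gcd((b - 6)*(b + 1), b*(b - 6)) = b - 6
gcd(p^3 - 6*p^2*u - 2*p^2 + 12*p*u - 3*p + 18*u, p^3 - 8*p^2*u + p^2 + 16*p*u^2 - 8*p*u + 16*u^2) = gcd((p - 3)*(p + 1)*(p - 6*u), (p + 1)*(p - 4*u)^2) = p + 1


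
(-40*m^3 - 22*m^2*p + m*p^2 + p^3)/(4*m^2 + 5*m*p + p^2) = (-10*m^2 - 3*m*p + p^2)/(m + p)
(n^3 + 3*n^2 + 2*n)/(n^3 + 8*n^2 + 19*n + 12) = n*(n + 2)/(n^2 + 7*n + 12)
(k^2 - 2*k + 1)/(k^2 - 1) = (k - 1)/(k + 1)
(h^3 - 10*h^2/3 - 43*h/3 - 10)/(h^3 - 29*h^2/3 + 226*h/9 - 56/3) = 3*(3*h^2 + 8*h + 5)/(9*h^2 - 33*h + 28)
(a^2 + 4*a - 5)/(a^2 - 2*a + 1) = (a + 5)/(a - 1)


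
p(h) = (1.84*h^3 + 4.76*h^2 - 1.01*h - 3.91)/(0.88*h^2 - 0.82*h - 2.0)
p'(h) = (0.82 - 1.76*h)*(1.84*h^3 + 4.76*h^2 - 1.01*h - 3.91)/(0.88*h^2 - 0.82*h - 2.0)^2 + (5.52*h^2 + 9.52*h - 1.01)/(0.88*h^2 - 0.82*h - 2.0) = (1.6192*h^4 - 3.0176*h^3 - 14.0544*h^2 - 12.1584*h - 1.1862)/(0.7744*h^4 - 1.4432*h^3 - 2.8476*h^2 + 3.28*h + 4.0)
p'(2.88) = -13.15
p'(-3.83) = 1.81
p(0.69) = 0.81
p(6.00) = 22.57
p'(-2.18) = 1.67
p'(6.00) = 1.41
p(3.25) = 22.95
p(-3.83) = -2.39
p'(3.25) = -5.23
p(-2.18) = 0.47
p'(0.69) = -3.66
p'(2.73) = -20.55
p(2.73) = 28.55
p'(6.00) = 1.41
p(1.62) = -14.49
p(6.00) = 22.57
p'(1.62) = -57.26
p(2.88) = 26.08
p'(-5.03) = 1.89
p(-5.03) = -4.62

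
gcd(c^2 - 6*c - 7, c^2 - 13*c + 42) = c - 7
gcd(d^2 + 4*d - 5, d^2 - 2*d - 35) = d + 5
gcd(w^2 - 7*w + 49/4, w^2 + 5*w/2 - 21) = w - 7/2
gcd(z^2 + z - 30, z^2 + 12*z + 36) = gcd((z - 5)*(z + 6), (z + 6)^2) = z + 6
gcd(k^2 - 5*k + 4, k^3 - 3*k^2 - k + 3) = k - 1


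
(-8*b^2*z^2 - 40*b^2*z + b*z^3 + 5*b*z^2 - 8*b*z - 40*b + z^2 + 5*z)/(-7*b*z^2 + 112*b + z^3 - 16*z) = (8*b^2*z^2 + 40*b^2*z - b*z^3 - 5*b*z^2 + 8*b*z + 40*b - z^2 - 5*z)/(7*b*z^2 - 112*b - z^3 + 16*z)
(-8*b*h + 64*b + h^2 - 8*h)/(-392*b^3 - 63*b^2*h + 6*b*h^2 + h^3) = (h - 8)/(49*b^2 + 14*b*h + h^2)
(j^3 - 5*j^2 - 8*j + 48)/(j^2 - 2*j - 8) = (j^2 - j - 12)/(j + 2)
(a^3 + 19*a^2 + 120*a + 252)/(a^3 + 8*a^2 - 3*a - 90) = (a^2 + 13*a + 42)/(a^2 + 2*a - 15)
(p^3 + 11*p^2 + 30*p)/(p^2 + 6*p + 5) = p*(p + 6)/(p + 1)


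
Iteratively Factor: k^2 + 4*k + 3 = (k + 3)*(k + 1)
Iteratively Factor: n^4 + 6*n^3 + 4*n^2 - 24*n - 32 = (n + 2)*(n^3 + 4*n^2 - 4*n - 16) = (n + 2)*(n + 4)*(n^2 - 4) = (n + 2)^2*(n + 4)*(n - 2)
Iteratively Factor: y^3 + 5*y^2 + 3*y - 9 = (y - 1)*(y^2 + 6*y + 9) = (y - 1)*(y + 3)*(y + 3)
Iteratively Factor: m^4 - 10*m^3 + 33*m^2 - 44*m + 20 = (m - 1)*(m^3 - 9*m^2 + 24*m - 20) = (m - 5)*(m - 1)*(m^2 - 4*m + 4) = (m - 5)*(m - 2)*(m - 1)*(m - 2)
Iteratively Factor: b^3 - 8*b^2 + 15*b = (b)*(b^2 - 8*b + 15) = b*(b - 3)*(b - 5)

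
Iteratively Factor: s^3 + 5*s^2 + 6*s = (s + 3)*(s^2 + 2*s) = s*(s + 3)*(s + 2)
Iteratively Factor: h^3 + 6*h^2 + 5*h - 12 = (h + 3)*(h^2 + 3*h - 4) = (h + 3)*(h + 4)*(h - 1)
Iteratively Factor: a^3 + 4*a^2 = (a + 4)*(a^2) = a*(a + 4)*(a)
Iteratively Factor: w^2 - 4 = (w - 2)*(w + 2)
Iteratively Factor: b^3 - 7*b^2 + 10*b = (b - 2)*(b^2 - 5*b) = (b - 5)*(b - 2)*(b)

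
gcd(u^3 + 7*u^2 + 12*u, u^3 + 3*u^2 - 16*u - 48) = u^2 + 7*u + 12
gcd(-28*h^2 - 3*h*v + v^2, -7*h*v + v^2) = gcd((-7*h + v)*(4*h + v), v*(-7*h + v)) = -7*h + v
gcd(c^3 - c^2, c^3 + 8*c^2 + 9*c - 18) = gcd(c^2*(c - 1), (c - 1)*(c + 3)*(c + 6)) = c - 1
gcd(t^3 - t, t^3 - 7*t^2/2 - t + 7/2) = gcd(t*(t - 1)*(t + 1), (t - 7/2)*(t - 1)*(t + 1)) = t^2 - 1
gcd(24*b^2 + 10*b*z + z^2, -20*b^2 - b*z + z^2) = 4*b + z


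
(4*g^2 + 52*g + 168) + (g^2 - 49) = 5*g^2 + 52*g + 119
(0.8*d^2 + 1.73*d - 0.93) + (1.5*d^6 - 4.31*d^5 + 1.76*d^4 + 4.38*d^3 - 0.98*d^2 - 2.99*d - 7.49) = 1.5*d^6 - 4.31*d^5 + 1.76*d^4 + 4.38*d^3 - 0.18*d^2 - 1.26*d - 8.42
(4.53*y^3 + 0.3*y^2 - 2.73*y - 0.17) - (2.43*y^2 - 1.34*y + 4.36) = 4.53*y^3 - 2.13*y^2 - 1.39*y - 4.53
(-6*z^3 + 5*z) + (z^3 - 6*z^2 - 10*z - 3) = -5*z^3 - 6*z^2 - 5*z - 3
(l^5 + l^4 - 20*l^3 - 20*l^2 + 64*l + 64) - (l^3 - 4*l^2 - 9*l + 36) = l^5 + l^4 - 21*l^3 - 16*l^2 + 73*l + 28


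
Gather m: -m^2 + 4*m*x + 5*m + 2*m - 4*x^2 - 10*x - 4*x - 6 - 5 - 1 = -m^2 + m*(4*x + 7) - 4*x^2 - 14*x - 12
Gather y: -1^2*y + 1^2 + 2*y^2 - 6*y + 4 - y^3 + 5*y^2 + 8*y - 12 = -y^3 + 7*y^2 + y - 7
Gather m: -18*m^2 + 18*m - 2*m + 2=-18*m^2 + 16*m + 2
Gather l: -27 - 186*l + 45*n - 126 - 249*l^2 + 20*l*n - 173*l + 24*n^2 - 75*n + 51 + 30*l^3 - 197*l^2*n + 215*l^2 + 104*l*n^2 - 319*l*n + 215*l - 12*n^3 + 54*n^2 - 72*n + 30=30*l^3 + l^2*(-197*n - 34) + l*(104*n^2 - 299*n - 144) - 12*n^3 + 78*n^2 - 102*n - 72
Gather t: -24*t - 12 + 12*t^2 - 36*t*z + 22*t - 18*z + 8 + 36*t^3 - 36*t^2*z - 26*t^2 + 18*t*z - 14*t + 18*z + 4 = 36*t^3 + t^2*(-36*z - 14) + t*(-18*z - 16)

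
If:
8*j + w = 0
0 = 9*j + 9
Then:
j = -1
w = 8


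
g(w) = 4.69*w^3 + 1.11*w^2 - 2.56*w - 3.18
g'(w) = 14.07*w^2 + 2.22*w - 2.56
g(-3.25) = -144.13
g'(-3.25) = 138.84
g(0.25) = -3.68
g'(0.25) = -1.13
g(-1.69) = -18.32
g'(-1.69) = 33.87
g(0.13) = -3.48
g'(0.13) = -2.03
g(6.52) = 1327.23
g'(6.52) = 610.04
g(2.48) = 68.83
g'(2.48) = 89.48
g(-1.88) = -25.61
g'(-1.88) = 43.00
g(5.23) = 684.72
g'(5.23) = 393.91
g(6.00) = 1034.46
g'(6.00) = 517.28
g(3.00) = 125.76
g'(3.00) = 130.73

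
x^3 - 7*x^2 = x^2*(x - 7)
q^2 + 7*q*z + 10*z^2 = (q + 2*z)*(q + 5*z)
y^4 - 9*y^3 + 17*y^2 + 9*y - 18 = (y - 6)*(y - 3)*(y - 1)*(y + 1)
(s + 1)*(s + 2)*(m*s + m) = m*s^3 + 4*m*s^2 + 5*m*s + 2*m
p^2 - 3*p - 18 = (p - 6)*(p + 3)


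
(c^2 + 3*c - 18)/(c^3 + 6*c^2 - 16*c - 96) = (c - 3)/(c^2 - 16)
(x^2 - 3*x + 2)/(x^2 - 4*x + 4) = (x - 1)/(x - 2)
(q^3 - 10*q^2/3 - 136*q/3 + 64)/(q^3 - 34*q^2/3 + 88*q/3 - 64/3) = (q + 6)/(q - 2)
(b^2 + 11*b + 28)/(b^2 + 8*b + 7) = (b + 4)/(b + 1)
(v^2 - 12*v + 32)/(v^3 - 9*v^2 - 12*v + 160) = (v - 4)/(v^2 - v - 20)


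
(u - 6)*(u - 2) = u^2 - 8*u + 12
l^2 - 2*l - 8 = (l - 4)*(l + 2)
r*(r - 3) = r^2 - 3*r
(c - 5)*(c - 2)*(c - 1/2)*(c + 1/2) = c^4 - 7*c^3 + 39*c^2/4 + 7*c/4 - 5/2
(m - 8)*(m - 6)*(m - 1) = m^3 - 15*m^2 + 62*m - 48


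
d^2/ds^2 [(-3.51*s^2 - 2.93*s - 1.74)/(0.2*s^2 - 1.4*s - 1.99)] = (-2.22044604925031e-16*s^4 - 2.2*s^3 - 8.79948*s^2 - 4.07364*s - 19.679782)/(0.008*s^6 - 0.168*s^5 + 0.9372*s^4 + 0.5992*s^3 - 9.32514*s^2 - 16.63242*s - 7.880599)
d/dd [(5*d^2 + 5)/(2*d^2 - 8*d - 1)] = 10*(-4*d^2 - 3*d + 4)/(4*d^4 - 32*d^3 + 60*d^2 + 16*d + 1)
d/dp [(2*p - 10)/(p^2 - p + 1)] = 2*(p^2 - p - (p - 5)*(2*p - 1) + 1)/(p^2 - p + 1)^2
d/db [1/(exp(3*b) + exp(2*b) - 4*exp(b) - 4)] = (-3*exp(2*b) - 2*exp(b) + 4)*exp(b)/(exp(3*b) + exp(2*b) - 4*exp(b) - 4)^2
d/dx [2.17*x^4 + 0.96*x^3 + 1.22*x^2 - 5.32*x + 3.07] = 8.68*x^3 + 2.88*x^2 + 2.44*x - 5.32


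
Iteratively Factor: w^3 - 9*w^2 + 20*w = (w - 4)*(w^2 - 5*w) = (w - 5)*(w - 4)*(w)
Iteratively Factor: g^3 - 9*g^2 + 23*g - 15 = (g - 5)*(g^2 - 4*g + 3) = (g - 5)*(g - 3)*(g - 1)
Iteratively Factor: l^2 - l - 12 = (l + 3)*(l - 4)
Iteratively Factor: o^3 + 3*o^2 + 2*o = (o + 1)*(o^2 + 2*o) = o*(o + 1)*(o + 2)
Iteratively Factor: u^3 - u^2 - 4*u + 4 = (u + 2)*(u^2 - 3*u + 2) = (u - 1)*(u + 2)*(u - 2)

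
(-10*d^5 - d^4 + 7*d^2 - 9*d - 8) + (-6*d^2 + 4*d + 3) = -10*d^5 - d^4 + d^2 - 5*d - 5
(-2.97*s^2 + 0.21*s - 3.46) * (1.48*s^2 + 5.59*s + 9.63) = -4.3956*s^4 - 16.2915*s^3 - 32.548*s^2 - 17.3191*s - 33.3198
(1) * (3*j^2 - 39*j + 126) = 3*j^2 - 39*j + 126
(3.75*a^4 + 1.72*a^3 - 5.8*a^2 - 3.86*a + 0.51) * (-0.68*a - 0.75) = -2.55*a^5 - 3.9821*a^4 + 2.654*a^3 + 6.9748*a^2 + 2.5482*a - 0.3825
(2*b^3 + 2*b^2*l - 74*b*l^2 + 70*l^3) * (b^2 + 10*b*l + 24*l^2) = 2*b^5 + 22*b^4*l - 6*b^3*l^2 - 622*b^2*l^3 - 1076*b*l^4 + 1680*l^5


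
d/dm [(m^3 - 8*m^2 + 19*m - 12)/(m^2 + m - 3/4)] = 4*(4*m^4 + 8*m^3 - 117*m^2 + 144*m - 9)/(16*m^4 + 32*m^3 - 8*m^2 - 24*m + 9)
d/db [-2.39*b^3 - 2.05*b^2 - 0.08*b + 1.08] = -7.17*b^2 - 4.1*b - 0.08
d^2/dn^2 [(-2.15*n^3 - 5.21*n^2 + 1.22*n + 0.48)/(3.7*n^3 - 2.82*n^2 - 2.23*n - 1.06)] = (-187.516*n^6 - 6.22709999999984*n^5 - 356.63634*n^4 - 269.670202*n^3 + 119.507484*n^2 - 6.96885600000001*n - 15.571232)/(50.653*n^9 - 115.8174*n^8 - 3.31446*n^7 + 73.646952*n^6 + 68.357874*n^5 - 14.883006*n^4 - 38.613103*n^3 - 25.319478*n^2 - 7.516884*n - 1.191016)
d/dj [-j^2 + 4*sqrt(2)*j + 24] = -2*j + 4*sqrt(2)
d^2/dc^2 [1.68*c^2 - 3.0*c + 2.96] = 3.36000000000000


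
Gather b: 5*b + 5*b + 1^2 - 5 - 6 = 10*b - 10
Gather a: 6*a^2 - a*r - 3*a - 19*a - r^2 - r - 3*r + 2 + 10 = 6*a^2 + a*(-r - 22) - r^2 - 4*r + 12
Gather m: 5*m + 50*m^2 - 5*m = 50*m^2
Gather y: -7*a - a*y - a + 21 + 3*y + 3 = -8*a + y*(3 - a) + 24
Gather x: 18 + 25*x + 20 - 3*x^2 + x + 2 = -3*x^2 + 26*x + 40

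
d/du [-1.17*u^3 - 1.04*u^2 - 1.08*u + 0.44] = -3.51*u^2 - 2.08*u - 1.08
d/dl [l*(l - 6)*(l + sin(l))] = l*(l - 6)*(cos(l) + 1) + l*(l + sin(l)) + (l - 6)*(l + sin(l))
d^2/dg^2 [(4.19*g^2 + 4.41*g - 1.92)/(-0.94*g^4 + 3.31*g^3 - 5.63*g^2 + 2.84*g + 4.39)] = (-22.213704*g^8 + 31.460484*g^7 + 206.007142*g^6 - 743.374146*g^5 + 679.134558*g^4 - 435.207095999999*g^3 + 716.14029*g^2 - 1005.568974*g + 74.344226)/(0.830584*g^12 - 8.774148*g^11 + 45.820206*g^10 - 148.896055*g^9 + 315.815031*g^8 - 416.321001*g^7 + 235.055666*g^6 + 211.02207*g^5 - 474.479403*g^4 + 206.877271*g^3 + 219.281817*g^2 - 164.198292*g - 84.604519)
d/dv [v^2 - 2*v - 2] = 2*v - 2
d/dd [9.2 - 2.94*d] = -2.94000000000000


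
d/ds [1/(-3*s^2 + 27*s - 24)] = (2*s - 9)/(3*(s^2 - 9*s + 8)^2)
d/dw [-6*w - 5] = -6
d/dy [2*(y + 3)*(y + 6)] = 4*y + 18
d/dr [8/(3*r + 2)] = -24/(3*r + 2)^2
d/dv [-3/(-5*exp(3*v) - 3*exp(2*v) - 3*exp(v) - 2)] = (-45*exp(2*v) - 18*exp(v) - 9)*exp(v)/(5*exp(3*v) + 3*exp(2*v) + 3*exp(v) + 2)^2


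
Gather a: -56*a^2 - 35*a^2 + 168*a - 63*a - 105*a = -91*a^2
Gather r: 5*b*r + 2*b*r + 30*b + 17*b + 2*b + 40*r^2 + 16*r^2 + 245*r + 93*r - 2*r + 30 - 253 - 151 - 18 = 49*b + 56*r^2 + r*(7*b + 336) - 392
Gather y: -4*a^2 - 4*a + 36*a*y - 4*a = -4*a^2 + 36*a*y - 8*a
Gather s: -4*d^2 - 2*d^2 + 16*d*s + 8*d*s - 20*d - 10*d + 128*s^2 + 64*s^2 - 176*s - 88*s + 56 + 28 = -6*d^2 - 30*d + 192*s^2 + s*(24*d - 264) + 84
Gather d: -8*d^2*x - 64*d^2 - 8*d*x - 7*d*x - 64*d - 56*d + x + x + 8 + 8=d^2*(-8*x - 64) + d*(-15*x - 120) + 2*x + 16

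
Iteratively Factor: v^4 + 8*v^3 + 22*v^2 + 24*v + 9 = (v + 3)*(v^3 + 5*v^2 + 7*v + 3) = (v + 3)^2*(v^2 + 2*v + 1) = (v + 1)*(v + 3)^2*(v + 1)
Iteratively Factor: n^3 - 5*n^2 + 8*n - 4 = (n - 2)*(n^2 - 3*n + 2) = (n - 2)^2*(n - 1)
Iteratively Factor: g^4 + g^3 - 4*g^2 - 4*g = (g + 2)*(g^3 - g^2 - 2*g) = g*(g + 2)*(g^2 - g - 2) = g*(g - 2)*(g + 2)*(g + 1)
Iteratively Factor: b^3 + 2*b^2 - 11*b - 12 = (b + 1)*(b^2 + b - 12) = (b + 1)*(b + 4)*(b - 3)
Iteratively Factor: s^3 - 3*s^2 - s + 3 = (s - 1)*(s^2 - 2*s - 3) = (s - 1)*(s + 1)*(s - 3)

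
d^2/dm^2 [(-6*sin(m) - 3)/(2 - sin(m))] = 15*(-2*sin(m) + cos(m)^2 + 1)/(sin(m) - 2)^3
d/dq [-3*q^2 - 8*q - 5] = -6*q - 8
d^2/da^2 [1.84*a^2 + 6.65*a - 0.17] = 3.68000000000000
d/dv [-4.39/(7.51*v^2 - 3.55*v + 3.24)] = (65.9378*v - 15.5845)/(7.51*v^2 - 3.55*v + 3.24)^2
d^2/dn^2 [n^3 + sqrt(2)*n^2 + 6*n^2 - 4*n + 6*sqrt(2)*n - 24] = 6*n + 2*sqrt(2) + 12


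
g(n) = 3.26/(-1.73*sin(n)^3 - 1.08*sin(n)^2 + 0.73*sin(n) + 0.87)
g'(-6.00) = 0.96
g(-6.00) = 3.42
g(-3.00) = 4.34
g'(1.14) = 17.45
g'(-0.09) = -4.51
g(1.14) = -4.97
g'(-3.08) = 4.07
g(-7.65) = 4.38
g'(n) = 3.26*(5.19*sin(n)^2*cos(n) + 2.16*sin(n)*cos(n) - 0.73*cos(n))/(-1.73*sin(n)^3 - 1.08*sin(n)^2 + 0.73*sin(n) + 0.87)^2 = (16.9194*sin(n)^2 + 7.0416*sin(n) - 2.3798)*cos(n)/(1.73*sin(n)^3 + 1.08*sin(n)^2 - 0.73*sin(n) - 0.87)^2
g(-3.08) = 3.97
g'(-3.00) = 5.34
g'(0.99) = 103.25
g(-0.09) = 4.09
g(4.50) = 4.40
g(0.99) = -11.42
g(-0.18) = 4.56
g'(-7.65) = 2.54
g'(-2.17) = -7.40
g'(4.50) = -2.66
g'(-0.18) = -5.97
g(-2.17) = 6.46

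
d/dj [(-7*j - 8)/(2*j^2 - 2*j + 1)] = (14*j^2 + 32*j - 23)/(4*j^4 - 8*j^3 + 8*j^2 - 4*j + 1)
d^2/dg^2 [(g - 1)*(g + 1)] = 2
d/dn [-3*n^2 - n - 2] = -6*n - 1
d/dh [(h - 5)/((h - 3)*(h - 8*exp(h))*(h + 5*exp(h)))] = ((5 - h)*(h - 8*exp(h))*(h + 5*exp(h)) - (h - 5)*(h - 3)*(h - 8*exp(h))*(5*exp(h) + 1) + (h - 5)*(h - 3)*(h + 5*exp(h))*(8*exp(h) - 1) + (h - 3)*(h - 8*exp(h))*(h + 5*exp(h)))/((h - 3)^2*(h - 8*exp(h))^2*(h + 5*exp(h))^2)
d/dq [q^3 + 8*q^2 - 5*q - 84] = 3*q^2 + 16*q - 5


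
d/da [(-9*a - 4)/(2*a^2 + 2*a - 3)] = (18*a^2 + 16*a + 35)/(4*a^4 + 8*a^3 - 8*a^2 - 12*a + 9)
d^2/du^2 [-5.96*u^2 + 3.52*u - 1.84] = -11.9200000000000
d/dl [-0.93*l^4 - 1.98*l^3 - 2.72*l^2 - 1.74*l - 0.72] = -3.72*l^3 - 5.94*l^2 - 5.44*l - 1.74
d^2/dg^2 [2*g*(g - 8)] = 4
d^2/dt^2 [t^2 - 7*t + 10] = 2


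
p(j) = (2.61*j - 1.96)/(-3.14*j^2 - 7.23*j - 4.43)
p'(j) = (2.61*j - 1.96)*(6.28*j + 7.23)/(-3.14*j^2 - 7.23*j - 4.43)^2 + 2.61/(-3.14*j^2 - 7.23*j - 4.43) = (8.1954*j^2 - 12.3088*j - 25.7331)/(9.8596*j^4 + 45.4044*j^3 + 80.0933*j^2 + 64.0578*j + 19.6249)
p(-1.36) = 13.61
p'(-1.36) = 37.60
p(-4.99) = 0.32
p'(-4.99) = 0.11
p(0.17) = 0.26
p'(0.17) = -0.83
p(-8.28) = 0.15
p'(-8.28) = 0.02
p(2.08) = -0.10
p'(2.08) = -0.01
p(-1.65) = 5.97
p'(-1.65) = 15.34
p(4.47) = -0.10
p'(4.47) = 0.01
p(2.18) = -0.11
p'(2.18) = -0.01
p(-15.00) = 0.07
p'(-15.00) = 0.01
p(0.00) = 0.44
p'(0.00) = -1.31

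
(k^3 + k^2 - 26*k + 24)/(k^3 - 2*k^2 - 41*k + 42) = (k - 4)/(k - 7)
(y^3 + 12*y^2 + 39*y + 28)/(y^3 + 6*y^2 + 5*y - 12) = (y^2 + 8*y + 7)/(y^2 + 2*y - 3)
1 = 1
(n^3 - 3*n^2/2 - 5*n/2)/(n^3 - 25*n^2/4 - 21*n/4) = 2*(-2*n^2 + 3*n + 5)/(-4*n^2 + 25*n + 21)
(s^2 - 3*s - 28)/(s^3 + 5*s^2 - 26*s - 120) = (s - 7)/(s^2 + s - 30)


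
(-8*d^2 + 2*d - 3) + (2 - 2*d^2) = -10*d^2 + 2*d - 1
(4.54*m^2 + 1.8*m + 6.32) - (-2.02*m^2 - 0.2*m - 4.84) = 6.56*m^2 + 2.0*m + 11.16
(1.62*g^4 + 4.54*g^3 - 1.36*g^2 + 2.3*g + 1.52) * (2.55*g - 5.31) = 4.131*g^5 + 2.9748*g^4 - 27.5754*g^3 + 13.0866*g^2 - 8.337*g - 8.0712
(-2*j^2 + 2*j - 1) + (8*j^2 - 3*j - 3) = 6*j^2 - j - 4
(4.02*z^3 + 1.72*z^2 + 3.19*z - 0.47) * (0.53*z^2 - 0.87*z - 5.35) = 2.1306*z^5 - 2.5858*z^4 - 21.3127*z^3 - 12.2264*z^2 - 16.6576*z + 2.5145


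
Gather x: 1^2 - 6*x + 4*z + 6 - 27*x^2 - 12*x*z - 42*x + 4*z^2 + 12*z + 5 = -27*x^2 + x*(-12*z - 48) + 4*z^2 + 16*z + 12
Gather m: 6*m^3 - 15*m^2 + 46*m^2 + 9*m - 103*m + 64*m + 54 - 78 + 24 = 6*m^3 + 31*m^2 - 30*m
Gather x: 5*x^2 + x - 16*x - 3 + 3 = 5*x^2 - 15*x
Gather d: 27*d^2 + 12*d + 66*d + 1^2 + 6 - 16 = 27*d^2 + 78*d - 9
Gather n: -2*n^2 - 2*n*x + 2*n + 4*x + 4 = -2*n^2 + n*(2 - 2*x) + 4*x + 4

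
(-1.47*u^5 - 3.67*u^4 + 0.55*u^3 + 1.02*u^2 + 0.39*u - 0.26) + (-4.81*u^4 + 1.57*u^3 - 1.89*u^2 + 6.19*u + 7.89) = -1.47*u^5 - 8.48*u^4 + 2.12*u^3 - 0.87*u^2 + 6.58*u + 7.63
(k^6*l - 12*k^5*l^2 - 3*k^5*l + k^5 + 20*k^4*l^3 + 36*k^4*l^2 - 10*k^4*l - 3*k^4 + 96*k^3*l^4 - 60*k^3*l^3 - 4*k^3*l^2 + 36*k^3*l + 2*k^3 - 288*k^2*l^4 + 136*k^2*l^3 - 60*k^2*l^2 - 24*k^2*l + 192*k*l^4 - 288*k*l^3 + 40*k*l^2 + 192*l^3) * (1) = k^6*l - 12*k^5*l^2 - 3*k^5*l + k^5 + 20*k^4*l^3 + 36*k^4*l^2 - 10*k^4*l - 3*k^4 + 96*k^3*l^4 - 60*k^3*l^3 - 4*k^3*l^2 + 36*k^3*l + 2*k^3 - 288*k^2*l^4 + 136*k^2*l^3 - 60*k^2*l^2 - 24*k^2*l + 192*k*l^4 - 288*k*l^3 + 40*k*l^2 + 192*l^3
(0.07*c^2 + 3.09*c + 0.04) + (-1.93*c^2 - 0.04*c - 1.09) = -1.86*c^2 + 3.05*c - 1.05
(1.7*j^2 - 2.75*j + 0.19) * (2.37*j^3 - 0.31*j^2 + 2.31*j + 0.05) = 4.029*j^5 - 7.0445*j^4 + 5.2298*j^3 - 6.3264*j^2 + 0.3014*j + 0.0095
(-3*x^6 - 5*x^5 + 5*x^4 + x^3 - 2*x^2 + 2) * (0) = 0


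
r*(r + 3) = r^2 + 3*r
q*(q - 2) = q^2 - 2*q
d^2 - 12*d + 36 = (d - 6)^2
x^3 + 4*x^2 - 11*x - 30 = (x - 3)*(x + 2)*(x + 5)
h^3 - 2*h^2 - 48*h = h*(h - 8)*(h + 6)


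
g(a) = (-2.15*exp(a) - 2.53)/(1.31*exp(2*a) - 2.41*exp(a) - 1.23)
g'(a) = (-2.15*exp(a) - 2.53)*(-2.62*exp(2*a) + 2.41*exp(a))/(1.31*exp(2*a) - 2.41*exp(a) - 1.23)^2 - 2.15*exp(a)/(1.31*exp(2*a) - 2.41*exp(a) - 1.23) = (2.8165*exp(2*a) + 6.6286*exp(a) - 3.4528)*exp(a)/(1.7161*exp(4*a) - 6.3142*exp(3*a) + 2.5855*exp(2*a) + 5.9286*exp(a) + 1.5129)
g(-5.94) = 2.05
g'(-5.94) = -0.01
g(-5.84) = 2.05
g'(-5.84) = -0.01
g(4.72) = -0.02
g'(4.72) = 0.02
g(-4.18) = 2.02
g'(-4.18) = -0.03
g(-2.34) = 1.89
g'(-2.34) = -0.13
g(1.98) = -0.36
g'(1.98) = 0.56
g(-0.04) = 1.97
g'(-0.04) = 0.97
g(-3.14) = 1.97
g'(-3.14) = -0.08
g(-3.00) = 1.96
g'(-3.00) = -0.09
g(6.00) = 0.00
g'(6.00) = 0.00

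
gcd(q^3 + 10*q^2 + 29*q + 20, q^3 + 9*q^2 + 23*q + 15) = q^2 + 6*q + 5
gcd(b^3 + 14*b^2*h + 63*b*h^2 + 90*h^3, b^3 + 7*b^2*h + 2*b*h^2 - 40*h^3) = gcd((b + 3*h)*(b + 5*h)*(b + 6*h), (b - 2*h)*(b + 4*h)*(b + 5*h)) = b + 5*h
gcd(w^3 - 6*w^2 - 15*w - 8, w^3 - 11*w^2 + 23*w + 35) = w + 1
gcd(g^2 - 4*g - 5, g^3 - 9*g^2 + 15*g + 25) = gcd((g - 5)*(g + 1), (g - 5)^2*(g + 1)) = g^2 - 4*g - 5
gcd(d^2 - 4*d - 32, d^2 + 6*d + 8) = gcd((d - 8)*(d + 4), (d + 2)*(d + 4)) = d + 4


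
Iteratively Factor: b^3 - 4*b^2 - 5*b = (b + 1)*(b^2 - 5*b) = b*(b + 1)*(b - 5)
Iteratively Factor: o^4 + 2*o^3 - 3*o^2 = (o)*(o^3 + 2*o^2 - 3*o) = o*(o - 1)*(o^2 + 3*o) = o^2*(o - 1)*(o + 3)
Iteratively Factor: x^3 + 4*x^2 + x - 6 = (x + 2)*(x^2 + 2*x - 3) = (x + 2)*(x + 3)*(x - 1)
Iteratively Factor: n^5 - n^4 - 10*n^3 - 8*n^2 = (n)*(n^4 - n^3 - 10*n^2 - 8*n) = n^2*(n^3 - n^2 - 10*n - 8) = n^2*(n + 1)*(n^2 - 2*n - 8) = n^2*(n - 4)*(n + 1)*(n + 2)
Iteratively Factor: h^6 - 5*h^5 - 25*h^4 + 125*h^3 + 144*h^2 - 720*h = (h - 3)*(h^5 - 2*h^4 - 31*h^3 + 32*h^2 + 240*h) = (h - 3)*(h + 4)*(h^4 - 6*h^3 - 7*h^2 + 60*h) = (h - 4)*(h - 3)*(h + 4)*(h^3 - 2*h^2 - 15*h) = h*(h - 4)*(h - 3)*(h + 4)*(h^2 - 2*h - 15) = h*(h - 4)*(h - 3)*(h + 3)*(h + 4)*(h - 5)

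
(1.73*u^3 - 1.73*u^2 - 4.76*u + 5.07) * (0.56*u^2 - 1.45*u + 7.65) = 0.9688*u^5 - 3.4773*u^4 + 13.0774*u^3 - 3.4933*u^2 - 43.7655*u + 38.7855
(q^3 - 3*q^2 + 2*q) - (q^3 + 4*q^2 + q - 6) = -7*q^2 + q + 6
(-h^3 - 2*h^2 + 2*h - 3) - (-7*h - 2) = -h^3 - 2*h^2 + 9*h - 1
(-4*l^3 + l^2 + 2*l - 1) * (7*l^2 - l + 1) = -28*l^5 + 11*l^4 + 9*l^3 - 8*l^2 + 3*l - 1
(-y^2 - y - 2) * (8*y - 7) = -8*y^3 - y^2 - 9*y + 14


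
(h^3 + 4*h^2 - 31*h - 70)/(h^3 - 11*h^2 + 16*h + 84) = (h^2 + 2*h - 35)/(h^2 - 13*h + 42)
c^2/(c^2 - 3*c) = c/(c - 3)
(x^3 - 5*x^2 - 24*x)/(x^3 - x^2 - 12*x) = (x - 8)/(x - 4)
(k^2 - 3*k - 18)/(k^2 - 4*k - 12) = (k + 3)/(k + 2)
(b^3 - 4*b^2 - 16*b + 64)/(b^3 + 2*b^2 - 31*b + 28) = (b^2 - 16)/(b^2 + 6*b - 7)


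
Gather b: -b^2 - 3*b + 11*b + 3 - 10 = -b^2 + 8*b - 7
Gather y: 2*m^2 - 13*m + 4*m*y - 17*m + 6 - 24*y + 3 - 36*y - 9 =2*m^2 - 30*m + y*(4*m - 60)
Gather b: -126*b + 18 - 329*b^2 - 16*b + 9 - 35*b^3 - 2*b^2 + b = -35*b^3 - 331*b^2 - 141*b + 27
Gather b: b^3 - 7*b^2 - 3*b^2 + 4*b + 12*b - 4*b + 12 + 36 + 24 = b^3 - 10*b^2 + 12*b + 72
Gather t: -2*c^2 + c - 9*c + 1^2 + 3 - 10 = -2*c^2 - 8*c - 6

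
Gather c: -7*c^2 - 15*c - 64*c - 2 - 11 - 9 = -7*c^2 - 79*c - 22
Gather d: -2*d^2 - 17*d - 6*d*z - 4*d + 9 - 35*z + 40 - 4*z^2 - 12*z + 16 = -2*d^2 + d*(-6*z - 21) - 4*z^2 - 47*z + 65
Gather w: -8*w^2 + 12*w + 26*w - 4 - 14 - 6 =-8*w^2 + 38*w - 24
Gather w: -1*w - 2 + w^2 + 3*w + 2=w^2 + 2*w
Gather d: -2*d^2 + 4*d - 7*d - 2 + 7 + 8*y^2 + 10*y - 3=-2*d^2 - 3*d + 8*y^2 + 10*y + 2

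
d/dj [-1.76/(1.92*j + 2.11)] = 3.3792/(1.92*j + 2.11)^2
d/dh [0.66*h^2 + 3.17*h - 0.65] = 1.32*h + 3.17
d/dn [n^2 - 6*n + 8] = 2*n - 6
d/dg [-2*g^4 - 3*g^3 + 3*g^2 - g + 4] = -8*g^3 - 9*g^2 + 6*g - 1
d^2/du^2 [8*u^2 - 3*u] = 16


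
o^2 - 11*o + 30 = (o - 6)*(o - 5)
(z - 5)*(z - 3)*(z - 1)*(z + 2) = z^4 - 7*z^3 + 5*z^2 + 31*z - 30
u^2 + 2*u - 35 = (u - 5)*(u + 7)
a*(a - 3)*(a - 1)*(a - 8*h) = a^4 - 8*a^3*h - 4*a^3 + 32*a^2*h + 3*a^2 - 24*a*h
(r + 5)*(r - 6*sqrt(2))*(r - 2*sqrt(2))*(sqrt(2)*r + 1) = sqrt(2)*r^4 - 15*r^3 + 5*sqrt(2)*r^3 - 75*r^2 + 16*sqrt(2)*r^2 + 24*r + 80*sqrt(2)*r + 120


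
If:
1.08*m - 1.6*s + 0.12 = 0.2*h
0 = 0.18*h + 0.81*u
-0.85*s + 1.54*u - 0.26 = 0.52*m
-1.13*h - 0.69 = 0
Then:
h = -0.61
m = -0.16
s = 0.04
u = 0.14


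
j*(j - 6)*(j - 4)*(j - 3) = j^4 - 13*j^3 + 54*j^2 - 72*j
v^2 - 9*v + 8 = (v - 8)*(v - 1)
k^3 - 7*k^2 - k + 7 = (k - 7)*(k - 1)*(k + 1)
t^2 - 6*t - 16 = (t - 8)*(t + 2)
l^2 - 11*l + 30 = (l - 6)*(l - 5)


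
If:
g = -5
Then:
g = -5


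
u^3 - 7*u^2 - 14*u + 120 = (u - 6)*(u - 5)*(u + 4)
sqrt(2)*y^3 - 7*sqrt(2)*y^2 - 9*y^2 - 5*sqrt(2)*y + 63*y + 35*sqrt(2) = (y - 7)*(y - 5*sqrt(2))*(sqrt(2)*y + 1)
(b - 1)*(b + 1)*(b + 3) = b^3 + 3*b^2 - b - 3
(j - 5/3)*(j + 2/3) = j^2 - j - 10/9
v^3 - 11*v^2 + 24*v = v*(v - 8)*(v - 3)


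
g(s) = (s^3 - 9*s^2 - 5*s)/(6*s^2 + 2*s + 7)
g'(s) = (-12*s - 2)*(s^3 - 9*s^2 - 5*s)/(6*s^2 + 2*s + 7)^2 + (3*s^2 - 18*s - 5)/(6*s^2 + 2*s + 7) = (6*s^4 + 4*s^3 + 33*s^2 - 126*s - 35)/(36*s^4 + 24*s^3 + 88*s^2 + 28*s + 49)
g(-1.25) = -0.70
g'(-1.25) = 0.94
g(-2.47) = -1.49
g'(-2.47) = 0.43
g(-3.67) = -1.89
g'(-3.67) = 0.27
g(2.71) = -1.06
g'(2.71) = 0.08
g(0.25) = -0.23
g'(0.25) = -1.04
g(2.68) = -1.06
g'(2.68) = 0.08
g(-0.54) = -0.01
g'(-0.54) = 0.72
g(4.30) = -0.86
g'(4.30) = 0.15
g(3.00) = -1.03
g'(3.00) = 0.11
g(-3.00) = -1.69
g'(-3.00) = 0.34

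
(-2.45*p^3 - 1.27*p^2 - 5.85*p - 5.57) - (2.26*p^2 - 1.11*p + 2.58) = -2.45*p^3 - 3.53*p^2 - 4.74*p - 8.15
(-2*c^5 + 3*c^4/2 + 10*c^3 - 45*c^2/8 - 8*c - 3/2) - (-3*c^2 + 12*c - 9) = -2*c^5 + 3*c^4/2 + 10*c^3 - 21*c^2/8 - 20*c + 15/2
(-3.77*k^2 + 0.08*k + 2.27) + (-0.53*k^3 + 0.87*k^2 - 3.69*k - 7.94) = -0.53*k^3 - 2.9*k^2 - 3.61*k - 5.67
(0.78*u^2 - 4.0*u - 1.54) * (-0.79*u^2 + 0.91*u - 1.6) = -0.6162*u^4 + 3.8698*u^3 - 3.6714*u^2 + 4.9986*u + 2.464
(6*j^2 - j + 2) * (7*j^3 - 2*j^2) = 42*j^5 - 19*j^4 + 16*j^3 - 4*j^2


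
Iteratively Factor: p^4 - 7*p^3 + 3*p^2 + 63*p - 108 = (p - 3)*(p^3 - 4*p^2 - 9*p + 36) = (p - 3)*(p + 3)*(p^2 - 7*p + 12) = (p - 4)*(p - 3)*(p + 3)*(p - 3)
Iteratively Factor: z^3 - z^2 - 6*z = (z + 2)*(z^2 - 3*z) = z*(z + 2)*(z - 3)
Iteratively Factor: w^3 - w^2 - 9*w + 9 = (w - 1)*(w^2 - 9) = (w - 1)*(w + 3)*(w - 3)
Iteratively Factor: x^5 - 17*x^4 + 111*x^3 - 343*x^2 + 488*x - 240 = (x - 4)*(x^4 - 13*x^3 + 59*x^2 - 107*x + 60) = (x - 4)*(x - 1)*(x^3 - 12*x^2 + 47*x - 60) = (x - 4)^2*(x - 1)*(x^2 - 8*x + 15) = (x - 5)*(x - 4)^2*(x - 1)*(x - 3)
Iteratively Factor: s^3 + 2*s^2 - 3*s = (s - 1)*(s^2 + 3*s) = s*(s - 1)*(s + 3)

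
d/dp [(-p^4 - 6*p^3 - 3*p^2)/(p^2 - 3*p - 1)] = p*(-2*p^4 + 3*p^3 + 40*p^2 + 27*p + 6)/(p^4 - 6*p^3 + 7*p^2 + 6*p + 1)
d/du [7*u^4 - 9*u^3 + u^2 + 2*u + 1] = 28*u^3 - 27*u^2 + 2*u + 2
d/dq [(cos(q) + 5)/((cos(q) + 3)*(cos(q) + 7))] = (cos(q)^2 + 10*cos(q) + 29)*sin(q)/((cos(q) + 3)^2*(cos(q) + 7)^2)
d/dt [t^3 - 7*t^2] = t*(3*t - 14)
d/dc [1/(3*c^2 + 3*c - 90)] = (-2*c - 1)/(3*(c^2 + c - 30)^2)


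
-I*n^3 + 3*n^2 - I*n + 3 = (n - I)*(n + 3*I)*(-I*n + 1)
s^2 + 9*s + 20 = (s + 4)*(s + 5)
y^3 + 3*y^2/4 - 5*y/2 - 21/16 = (y - 3/2)*(y + 1/2)*(y + 7/4)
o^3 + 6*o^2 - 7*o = o*(o - 1)*(o + 7)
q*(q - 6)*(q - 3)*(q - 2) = q^4 - 11*q^3 + 36*q^2 - 36*q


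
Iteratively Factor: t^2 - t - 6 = (t + 2)*(t - 3)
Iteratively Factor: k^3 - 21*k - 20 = (k + 4)*(k^2 - 4*k - 5) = (k + 1)*(k + 4)*(k - 5)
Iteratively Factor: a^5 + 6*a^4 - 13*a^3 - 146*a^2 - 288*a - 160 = (a + 1)*(a^4 + 5*a^3 - 18*a^2 - 128*a - 160) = (a + 1)*(a + 4)*(a^3 + a^2 - 22*a - 40) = (a + 1)*(a + 2)*(a + 4)*(a^2 - a - 20) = (a + 1)*(a + 2)*(a + 4)^2*(a - 5)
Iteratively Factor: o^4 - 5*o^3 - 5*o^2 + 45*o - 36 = (o - 4)*(o^3 - o^2 - 9*o + 9) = (o - 4)*(o - 3)*(o^2 + 2*o - 3) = (o - 4)*(o - 3)*(o - 1)*(o + 3)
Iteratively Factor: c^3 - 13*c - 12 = (c + 1)*(c^2 - c - 12) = (c + 1)*(c + 3)*(c - 4)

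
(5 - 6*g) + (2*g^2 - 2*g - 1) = 2*g^2 - 8*g + 4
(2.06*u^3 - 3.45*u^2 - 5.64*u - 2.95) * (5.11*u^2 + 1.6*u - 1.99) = 10.5266*u^5 - 14.3335*u^4 - 38.4398*u^3 - 17.233*u^2 + 6.5036*u + 5.8705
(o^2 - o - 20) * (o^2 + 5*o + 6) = o^4 + 4*o^3 - 19*o^2 - 106*o - 120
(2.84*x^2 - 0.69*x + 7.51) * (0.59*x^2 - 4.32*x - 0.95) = 1.6756*x^4 - 12.6759*x^3 + 4.7137*x^2 - 31.7877*x - 7.1345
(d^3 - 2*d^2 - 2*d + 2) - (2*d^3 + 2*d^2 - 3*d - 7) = -d^3 - 4*d^2 + d + 9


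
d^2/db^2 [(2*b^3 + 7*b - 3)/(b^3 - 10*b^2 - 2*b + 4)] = 2*(20*b^6 + 33*b^5 - 276*b^4 + 1042*b^3 - 1098*b^2 + 792*b - 76)/(b^9 - 30*b^8 + 294*b^7 - 868*b^6 - 828*b^5 + 1032*b^4 + 520*b^3 - 432*b^2 - 96*b + 64)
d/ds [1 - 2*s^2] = -4*s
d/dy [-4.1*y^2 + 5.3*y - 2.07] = 5.3 - 8.2*y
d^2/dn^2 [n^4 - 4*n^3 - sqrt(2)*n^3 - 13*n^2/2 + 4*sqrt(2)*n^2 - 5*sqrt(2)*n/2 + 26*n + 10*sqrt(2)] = 12*n^2 - 24*n - 6*sqrt(2)*n - 13 + 8*sqrt(2)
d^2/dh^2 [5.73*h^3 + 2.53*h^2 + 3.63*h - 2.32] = 34.38*h + 5.06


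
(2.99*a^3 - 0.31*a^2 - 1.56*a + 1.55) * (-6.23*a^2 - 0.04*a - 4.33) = -18.6277*a^5 + 1.8117*a^4 - 3.2155*a^3 - 8.2518*a^2 + 6.6928*a - 6.7115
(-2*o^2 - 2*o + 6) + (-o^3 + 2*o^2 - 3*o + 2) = -o^3 - 5*o + 8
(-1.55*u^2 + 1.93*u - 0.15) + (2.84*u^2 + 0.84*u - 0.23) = 1.29*u^2 + 2.77*u - 0.38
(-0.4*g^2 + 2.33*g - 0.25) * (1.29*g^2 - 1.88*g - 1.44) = -0.516*g^4 + 3.7577*g^3 - 4.1269*g^2 - 2.8852*g + 0.36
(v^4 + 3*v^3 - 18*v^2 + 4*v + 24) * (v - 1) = v^5 + 2*v^4 - 21*v^3 + 22*v^2 + 20*v - 24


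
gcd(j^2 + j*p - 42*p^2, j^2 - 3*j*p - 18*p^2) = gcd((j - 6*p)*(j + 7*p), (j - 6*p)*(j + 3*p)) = -j + 6*p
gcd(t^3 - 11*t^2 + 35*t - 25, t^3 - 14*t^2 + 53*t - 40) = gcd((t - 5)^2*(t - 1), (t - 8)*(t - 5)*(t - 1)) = t^2 - 6*t + 5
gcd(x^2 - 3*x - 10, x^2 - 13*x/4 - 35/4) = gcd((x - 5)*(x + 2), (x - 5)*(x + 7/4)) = x - 5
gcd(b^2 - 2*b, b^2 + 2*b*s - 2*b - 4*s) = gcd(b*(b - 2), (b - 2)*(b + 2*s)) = b - 2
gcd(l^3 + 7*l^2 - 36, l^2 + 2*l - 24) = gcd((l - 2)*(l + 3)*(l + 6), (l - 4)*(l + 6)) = l + 6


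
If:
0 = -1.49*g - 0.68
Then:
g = -0.46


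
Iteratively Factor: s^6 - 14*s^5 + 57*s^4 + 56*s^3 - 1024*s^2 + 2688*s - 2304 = (s - 3)*(s^5 - 11*s^4 + 24*s^3 + 128*s^2 - 640*s + 768) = (s - 4)*(s - 3)*(s^4 - 7*s^3 - 4*s^2 + 112*s - 192) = (s - 4)*(s - 3)*(s + 4)*(s^3 - 11*s^2 + 40*s - 48) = (s - 4)^2*(s - 3)*(s + 4)*(s^2 - 7*s + 12) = (s - 4)^3*(s - 3)*(s + 4)*(s - 3)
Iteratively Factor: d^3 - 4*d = (d + 2)*(d^2 - 2*d) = d*(d + 2)*(d - 2)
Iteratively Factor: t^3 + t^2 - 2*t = (t - 1)*(t^2 + 2*t) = (t - 1)*(t + 2)*(t)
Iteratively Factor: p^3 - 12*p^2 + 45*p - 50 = (p - 5)*(p^2 - 7*p + 10) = (p - 5)^2*(p - 2)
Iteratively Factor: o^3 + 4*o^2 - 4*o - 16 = (o - 2)*(o^2 + 6*o + 8) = (o - 2)*(o + 2)*(o + 4)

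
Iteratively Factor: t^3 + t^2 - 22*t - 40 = (t + 2)*(t^2 - t - 20) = (t - 5)*(t + 2)*(t + 4)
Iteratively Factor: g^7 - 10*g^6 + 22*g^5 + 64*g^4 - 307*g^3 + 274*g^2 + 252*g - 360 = (g - 2)*(g^6 - 8*g^5 + 6*g^4 + 76*g^3 - 155*g^2 - 36*g + 180) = (g - 2)*(g + 1)*(g^5 - 9*g^4 + 15*g^3 + 61*g^2 - 216*g + 180) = (g - 2)^2*(g + 1)*(g^4 - 7*g^3 + g^2 + 63*g - 90) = (g - 5)*(g - 2)^2*(g + 1)*(g^3 - 2*g^2 - 9*g + 18) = (g - 5)*(g - 2)^3*(g + 1)*(g^2 - 9) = (g - 5)*(g - 3)*(g - 2)^3*(g + 1)*(g + 3)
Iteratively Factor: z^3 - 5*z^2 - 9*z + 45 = (z - 5)*(z^2 - 9) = (z - 5)*(z - 3)*(z + 3)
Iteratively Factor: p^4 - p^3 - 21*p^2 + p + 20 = (p - 1)*(p^3 - 21*p - 20) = (p - 1)*(p + 4)*(p^2 - 4*p - 5) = (p - 1)*(p + 1)*(p + 4)*(p - 5)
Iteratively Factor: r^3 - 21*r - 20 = (r + 1)*(r^2 - r - 20) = (r + 1)*(r + 4)*(r - 5)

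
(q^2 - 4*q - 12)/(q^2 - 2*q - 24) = (q + 2)/(q + 4)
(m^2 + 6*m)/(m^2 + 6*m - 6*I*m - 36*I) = m/(m - 6*I)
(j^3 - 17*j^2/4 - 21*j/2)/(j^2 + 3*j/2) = (4*j^2 - 17*j - 42)/(2*(2*j + 3))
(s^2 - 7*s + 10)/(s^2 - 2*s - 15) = (s - 2)/(s + 3)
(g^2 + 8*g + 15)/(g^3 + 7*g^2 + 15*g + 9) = (g + 5)/(g^2 + 4*g + 3)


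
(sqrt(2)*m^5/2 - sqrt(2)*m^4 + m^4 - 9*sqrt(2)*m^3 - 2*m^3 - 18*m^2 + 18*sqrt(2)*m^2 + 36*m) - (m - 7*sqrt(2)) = sqrt(2)*m^5/2 - sqrt(2)*m^4 + m^4 - 9*sqrt(2)*m^3 - 2*m^3 - 18*m^2 + 18*sqrt(2)*m^2 + 35*m + 7*sqrt(2)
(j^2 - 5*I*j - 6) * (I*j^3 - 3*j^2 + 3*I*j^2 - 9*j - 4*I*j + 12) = I*j^5 + 2*j^4 + 3*I*j^4 + 6*j^3 + 5*I*j^3 + 10*j^2 + 27*I*j^2 + 54*j - 36*I*j - 72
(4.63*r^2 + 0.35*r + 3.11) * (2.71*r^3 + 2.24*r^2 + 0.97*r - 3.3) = 12.5473*r^5 + 11.3197*r^4 + 13.7032*r^3 - 7.9731*r^2 + 1.8617*r - 10.263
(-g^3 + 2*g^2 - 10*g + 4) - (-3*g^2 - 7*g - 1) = -g^3 + 5*g^2 - 3*g + 5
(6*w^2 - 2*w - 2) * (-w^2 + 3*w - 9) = -6*w^4 + 20*w^3 - 58*w^2 + 12*w + 18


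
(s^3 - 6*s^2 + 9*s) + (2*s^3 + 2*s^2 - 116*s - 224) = 3*s^3 - 4*s^2 - 107*s - 224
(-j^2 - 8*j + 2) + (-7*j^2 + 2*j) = -8*j^2 - 6*j + 2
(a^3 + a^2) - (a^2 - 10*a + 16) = a^3 + 10*a - 16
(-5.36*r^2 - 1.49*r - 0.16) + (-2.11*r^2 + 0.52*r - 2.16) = -7.47*r^2 - 0.97*r - 2.32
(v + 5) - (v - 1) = 6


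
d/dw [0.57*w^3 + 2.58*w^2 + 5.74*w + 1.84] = 1.71*w^2 + 5.16*w + 5.74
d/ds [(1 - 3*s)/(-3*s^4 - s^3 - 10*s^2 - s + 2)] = (9*s^4 + 3*s^3 + 30*s^2 + 3*s - (3*s - 1)*(12*s^3 + 3*s^2 + 20*s + 1) - 6)/(3*s^4 + s^3 + 10*s^2 + s - 2)^2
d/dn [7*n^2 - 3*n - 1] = 14*n - 3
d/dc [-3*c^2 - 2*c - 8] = -6*c - 2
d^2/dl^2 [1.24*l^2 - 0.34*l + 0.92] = 2.48000000000000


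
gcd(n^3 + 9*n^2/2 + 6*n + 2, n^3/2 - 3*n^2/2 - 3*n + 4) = n + 2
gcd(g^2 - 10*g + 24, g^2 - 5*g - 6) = g - 6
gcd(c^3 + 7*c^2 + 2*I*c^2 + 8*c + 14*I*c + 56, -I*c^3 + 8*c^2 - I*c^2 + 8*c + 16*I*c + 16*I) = c + 4*I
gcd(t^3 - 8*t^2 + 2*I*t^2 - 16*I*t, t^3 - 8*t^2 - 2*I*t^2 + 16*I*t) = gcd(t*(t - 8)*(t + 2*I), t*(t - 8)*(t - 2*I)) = t^2 - 8*t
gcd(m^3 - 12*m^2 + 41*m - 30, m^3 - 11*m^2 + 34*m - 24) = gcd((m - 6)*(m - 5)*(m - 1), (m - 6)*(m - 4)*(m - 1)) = m^2 - 7*m + 6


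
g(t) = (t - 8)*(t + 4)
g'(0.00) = -4.00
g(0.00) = -32.00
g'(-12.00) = -28.00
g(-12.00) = 160.00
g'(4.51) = 5.02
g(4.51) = -29.70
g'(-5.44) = -14.88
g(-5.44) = 19.35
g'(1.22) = -1.56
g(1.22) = -35.39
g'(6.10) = 8.20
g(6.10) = -19.19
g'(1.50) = -1.00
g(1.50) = -35.75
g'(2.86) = 1.72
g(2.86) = -35.26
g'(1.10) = -1.80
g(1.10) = -35.19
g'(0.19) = -3.62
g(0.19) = -32.72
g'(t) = 2*t - 4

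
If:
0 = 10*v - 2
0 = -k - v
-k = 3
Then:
No Solution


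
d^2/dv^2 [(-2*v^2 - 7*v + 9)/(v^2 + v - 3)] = 2*(-5*v^3 + 9*v^2 - 36*v - 3)/(v^6 + 3*v^5 - 6*v^4 - 17*v^3 + 18*v^2 + 27*v - 27)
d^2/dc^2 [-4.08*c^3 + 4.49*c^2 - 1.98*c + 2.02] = 8.98 - 24.48*c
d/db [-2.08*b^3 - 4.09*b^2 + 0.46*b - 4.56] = -6.24*b^2 - 8.18*b + 0.46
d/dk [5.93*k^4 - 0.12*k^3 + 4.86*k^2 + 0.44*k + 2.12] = 23.72*k^3 - 0.36*k^2 + 9.72*k + 0.44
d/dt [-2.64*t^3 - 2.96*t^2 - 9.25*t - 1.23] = -7.92*t^2 - 5.92*t - 9.25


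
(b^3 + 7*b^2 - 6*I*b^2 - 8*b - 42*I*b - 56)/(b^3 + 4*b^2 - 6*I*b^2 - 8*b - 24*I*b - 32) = (b + 7)/(b + 4)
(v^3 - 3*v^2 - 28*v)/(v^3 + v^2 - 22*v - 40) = v*(v - 7)/(v^2 - 3*v - 10)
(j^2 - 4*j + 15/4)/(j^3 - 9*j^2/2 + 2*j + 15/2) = (j - 3/2)/(j^2 - 2*j - 3)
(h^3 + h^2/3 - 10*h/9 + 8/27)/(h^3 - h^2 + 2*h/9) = (h + 4/3)/h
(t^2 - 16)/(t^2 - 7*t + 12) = (t + 4)/(t - 3)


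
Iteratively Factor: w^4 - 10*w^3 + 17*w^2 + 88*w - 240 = (w - 5)*(w^3 - 5*w^2 - 8*w + 48) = (w - 5)*(w + 3)*(w^2 - 8*w + 16) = (w - 5)*(w - 4)*(w + 3)*(w - 4)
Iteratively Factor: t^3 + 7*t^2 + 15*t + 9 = (t + 3)*(t^2 + 4*t + 3) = (t + 1)*(t + 3)*(t + 3)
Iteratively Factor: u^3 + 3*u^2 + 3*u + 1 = (u + 1)*(u^2 + 2*u + 1) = (u + 1)^2*(u + 1)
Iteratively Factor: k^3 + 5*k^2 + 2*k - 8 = (k - 1)*(k^2 + 6*k + 8) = (k - 1)*(k + 4)*(k + 2)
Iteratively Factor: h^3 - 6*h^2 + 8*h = (h - 2)*(h^2 - 4*h) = h*(h - 2)*(h - 4)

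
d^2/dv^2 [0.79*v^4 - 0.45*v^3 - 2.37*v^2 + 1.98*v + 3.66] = 9.48*v^2 - 2.7*v - 4.74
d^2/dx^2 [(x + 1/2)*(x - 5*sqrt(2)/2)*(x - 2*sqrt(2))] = 6*x - 9*sqrt(2) + 1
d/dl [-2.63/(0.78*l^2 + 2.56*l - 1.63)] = (4.1028*l + 6.7328)/(0.78*l^2 + 2.56*l - 1.63)^2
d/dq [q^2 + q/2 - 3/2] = 2*q + 1/2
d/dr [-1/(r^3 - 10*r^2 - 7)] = r*(3*r - 20)/(-r^3 + 10*r^2 + 7)^2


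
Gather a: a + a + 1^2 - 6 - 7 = 2*a - 12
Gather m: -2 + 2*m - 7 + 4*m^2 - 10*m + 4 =4*m^2 - 8*m - 5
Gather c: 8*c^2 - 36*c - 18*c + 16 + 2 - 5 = 8*c^2 - 54*c + 13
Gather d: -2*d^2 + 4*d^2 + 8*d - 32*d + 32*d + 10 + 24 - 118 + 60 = 2*d^2 + 8*d - 24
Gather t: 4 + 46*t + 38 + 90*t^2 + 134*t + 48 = 90*t^2 + 180*t + 90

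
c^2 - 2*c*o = c*(c - 2*o)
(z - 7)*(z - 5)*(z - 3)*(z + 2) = z^4 - 13*z^3 + 41*z^2 + 37*z - 210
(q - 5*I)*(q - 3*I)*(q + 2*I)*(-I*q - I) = -I*q^4 - 6*q^3 - I*q^3 - 6*q^2 - I*q^2 - 30*q - I*q - 30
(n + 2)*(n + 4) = n^2 + 6*n + 8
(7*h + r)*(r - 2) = 7*h*r - 14*h + r^2 - 2*r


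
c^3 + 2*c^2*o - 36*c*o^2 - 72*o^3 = (c - 6*o)*(c + 2*o)*(c + 6*o)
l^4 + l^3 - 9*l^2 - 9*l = l*(l - 3)*(l + 1)*(l + 3)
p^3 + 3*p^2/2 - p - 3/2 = (p - 1)*(p + 1)*(p + 3/2)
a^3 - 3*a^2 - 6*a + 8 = (a - 4)*(a - 1)*(a + 2)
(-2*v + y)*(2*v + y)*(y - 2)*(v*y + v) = -4*v^3*y^2 + 4*v^3*y + 8*v^3 + v*y^4 - v*y^3 - 2*v*y^2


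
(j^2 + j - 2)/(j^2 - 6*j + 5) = (j + 2)/(j - 5)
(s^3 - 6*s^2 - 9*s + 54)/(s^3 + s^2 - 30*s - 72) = (s - 3)/(s + 4)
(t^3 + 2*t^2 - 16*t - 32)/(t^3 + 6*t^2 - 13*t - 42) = (t^2 - 16)/(t^2 + 4*t - 21)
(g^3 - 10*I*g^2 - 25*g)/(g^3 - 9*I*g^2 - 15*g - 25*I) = g/(g + I)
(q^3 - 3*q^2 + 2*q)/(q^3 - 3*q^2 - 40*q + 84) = q*(q - 1)/(q^2 - q - 42)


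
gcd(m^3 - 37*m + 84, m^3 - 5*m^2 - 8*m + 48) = m - 4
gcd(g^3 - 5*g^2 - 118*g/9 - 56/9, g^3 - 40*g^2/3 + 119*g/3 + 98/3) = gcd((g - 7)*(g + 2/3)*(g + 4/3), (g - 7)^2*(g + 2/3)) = g^2 - 19*g/3 - 14/3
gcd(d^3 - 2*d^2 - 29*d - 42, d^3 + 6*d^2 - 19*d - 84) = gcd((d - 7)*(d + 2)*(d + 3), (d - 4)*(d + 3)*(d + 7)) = d + 3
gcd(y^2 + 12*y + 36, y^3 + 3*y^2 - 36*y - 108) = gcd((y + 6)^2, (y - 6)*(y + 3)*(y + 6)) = y + 6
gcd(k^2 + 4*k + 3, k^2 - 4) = 1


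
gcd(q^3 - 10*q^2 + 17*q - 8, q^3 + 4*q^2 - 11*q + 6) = q^2 - 2*q + 1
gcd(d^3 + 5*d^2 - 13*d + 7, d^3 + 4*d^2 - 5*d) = d - 1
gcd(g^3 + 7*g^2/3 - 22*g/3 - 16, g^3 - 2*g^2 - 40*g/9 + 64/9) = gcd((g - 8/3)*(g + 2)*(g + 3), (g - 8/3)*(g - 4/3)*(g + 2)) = g^2 - 2*g/3 - 16/3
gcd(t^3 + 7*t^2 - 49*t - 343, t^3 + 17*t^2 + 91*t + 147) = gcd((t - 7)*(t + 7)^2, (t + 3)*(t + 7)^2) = t^2 + 14*t + 49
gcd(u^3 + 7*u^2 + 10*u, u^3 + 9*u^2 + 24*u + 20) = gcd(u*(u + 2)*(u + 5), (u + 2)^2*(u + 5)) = u^2 + 7*u + 10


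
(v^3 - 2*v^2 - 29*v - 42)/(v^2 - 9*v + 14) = (v^2 + 5*v + 6)/(v - 2)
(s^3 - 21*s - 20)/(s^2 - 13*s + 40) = (s^2 + 5*s + 4)/(s - 8)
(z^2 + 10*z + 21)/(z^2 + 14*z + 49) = (z + 3)/(z + 7)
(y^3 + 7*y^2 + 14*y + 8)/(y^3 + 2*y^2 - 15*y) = (y^3 + 7*y^2 + 14*y + 8)/(y*(y^2 + 2*y - 15))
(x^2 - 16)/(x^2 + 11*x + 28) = (x - 4)/(x + 7)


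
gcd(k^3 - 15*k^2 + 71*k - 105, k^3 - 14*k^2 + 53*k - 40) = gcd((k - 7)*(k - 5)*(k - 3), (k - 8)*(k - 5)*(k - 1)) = k - 5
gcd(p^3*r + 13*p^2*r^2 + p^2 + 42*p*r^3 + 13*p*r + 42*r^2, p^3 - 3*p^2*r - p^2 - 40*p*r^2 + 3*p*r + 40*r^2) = 1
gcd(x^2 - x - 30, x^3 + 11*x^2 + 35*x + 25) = x + 5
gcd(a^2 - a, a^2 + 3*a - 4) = a - 1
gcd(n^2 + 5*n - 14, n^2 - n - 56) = n + 7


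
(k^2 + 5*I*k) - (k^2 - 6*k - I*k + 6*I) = 6*k + 6*I*k - 6*I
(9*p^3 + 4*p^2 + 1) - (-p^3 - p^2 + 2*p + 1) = 10*p^3 + 5*p^2 - 2*p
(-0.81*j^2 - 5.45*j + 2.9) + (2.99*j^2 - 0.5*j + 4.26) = 2.18*j^2 - 5.95*j + 7.16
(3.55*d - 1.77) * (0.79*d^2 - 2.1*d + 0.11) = 2.8045*d^3 - 8.8533*d^2 + 4.1075*d - 0.1947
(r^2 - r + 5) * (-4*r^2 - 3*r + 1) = -4*r^4 + r^3 - 16*r^2 - 16*r + 5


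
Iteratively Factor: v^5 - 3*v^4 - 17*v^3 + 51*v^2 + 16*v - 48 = (v + 1)*(v^4 - 4*v^3 - 13*v^2 + 64*v - 48) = (v + 1)*(v + 4)*(v^3 - 8*v^2 + 19*v - 12) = (v - 3)*(v + 1)*(v + 4)*(v^2 - 5*v + 4) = (v - 4)*(v - 3)*(v + 1)*(v + 4)*(v - 1)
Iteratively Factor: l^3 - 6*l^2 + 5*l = (l - 5)*(l^2 - l) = l*(l - 5)*(l - 1)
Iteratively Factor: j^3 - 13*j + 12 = (j + 4)*(j^2 - 4*j + 3) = (j - 3)*(j + 4)*(j - 1)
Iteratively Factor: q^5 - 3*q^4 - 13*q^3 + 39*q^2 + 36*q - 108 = (q - 2)*(q^4 - q^3 - 15*q^2 + 9*q + 54) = (q - 3)*(q - 2)*(q^3 + 2*q^2 - 9*q - 18) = (q - 3)^2*(q - 2)*(q^2 + 5*q + 6) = (q - 3)^2*(q - 2)*(q + 2)*(q + 3)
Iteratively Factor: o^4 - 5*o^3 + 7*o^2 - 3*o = (o)*(o^3 - 5*o^2 + 7*o - 3) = o*(o - 3)*(o^2 - 2*o + 1) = o*(o - 3)*(o - 1)*(o - 1)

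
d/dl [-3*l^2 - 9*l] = -6*l - 9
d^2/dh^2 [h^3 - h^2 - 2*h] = 6*h - 2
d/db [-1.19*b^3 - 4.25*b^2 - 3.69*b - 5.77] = -3.57*b^2 - 8.5*b - 3.69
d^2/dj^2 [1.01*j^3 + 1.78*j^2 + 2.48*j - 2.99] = 6.06*j + 3.56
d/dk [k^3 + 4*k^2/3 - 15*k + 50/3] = 3*k^2 + 8*k/3 - 15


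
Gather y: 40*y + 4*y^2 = 4*y^2 + 40*y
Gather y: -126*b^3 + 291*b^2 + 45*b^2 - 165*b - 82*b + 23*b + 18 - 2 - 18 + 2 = -126*b^3 + 336*b^2 - 224*b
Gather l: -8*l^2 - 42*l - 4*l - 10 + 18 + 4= -8*l^2 - 46*l + 12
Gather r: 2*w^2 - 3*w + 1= 2*w^2 - 3*w + 1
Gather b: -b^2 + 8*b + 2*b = -b^2 + 10*b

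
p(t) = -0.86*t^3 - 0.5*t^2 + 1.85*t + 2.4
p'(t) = -2.58*t^2 - 1.0*t + 1.85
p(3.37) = -29.96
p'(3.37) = -30.82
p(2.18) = -4.85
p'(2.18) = -12.59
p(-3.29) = 21.53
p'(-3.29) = -22.79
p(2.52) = -9.88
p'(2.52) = -17.05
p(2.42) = -8.24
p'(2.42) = -15.68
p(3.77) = -43.81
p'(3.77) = -38.59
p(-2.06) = 3.99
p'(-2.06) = -7.04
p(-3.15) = 18.49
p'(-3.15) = -20.60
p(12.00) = -1533.48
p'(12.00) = -381.67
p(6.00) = -190.26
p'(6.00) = -97.03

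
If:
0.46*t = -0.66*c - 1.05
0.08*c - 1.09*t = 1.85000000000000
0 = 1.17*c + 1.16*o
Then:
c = -0.39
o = 0.39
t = -1.73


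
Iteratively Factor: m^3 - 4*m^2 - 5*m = (m)*(m^2 - 4*m - 5) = m*(m + 1)*(m - 5)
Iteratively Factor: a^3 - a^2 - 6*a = (a + 2)*(a^2 - 3*a) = a*(a + 2)*(a - 3)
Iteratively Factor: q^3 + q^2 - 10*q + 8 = (q + 4)*(q^2 - 3*q + 2) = (q - 2)*(q + 4)*(q - 1)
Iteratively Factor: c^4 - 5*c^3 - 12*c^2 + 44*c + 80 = (c - 5)*(c^3 - 12*c - 16) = (c - 5)*(c + 2)*(c^2 - 2*c - 8) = (c - 5)*(c - 4)*(c + 2)*(c + 2)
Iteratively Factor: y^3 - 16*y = (y)*(y^2 - 16) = y*(y - 4)*(y + 4)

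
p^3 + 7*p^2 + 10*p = p*(p + 2)*(p + 5)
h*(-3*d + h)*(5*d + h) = -15*d^2*h + 2*d*h^2 + h^3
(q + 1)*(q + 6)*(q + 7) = q^3 + 14*q^2 + 55*q + 42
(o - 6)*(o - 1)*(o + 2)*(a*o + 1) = a*o^4 - 5*a*o^3 - 8*a*o^2 + 12*a*o + o^3 - 5*o^2 - 8*o + 12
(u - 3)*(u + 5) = u^2 + 2*u - 15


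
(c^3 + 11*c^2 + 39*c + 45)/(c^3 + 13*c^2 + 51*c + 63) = (c + 5)/(c + 7)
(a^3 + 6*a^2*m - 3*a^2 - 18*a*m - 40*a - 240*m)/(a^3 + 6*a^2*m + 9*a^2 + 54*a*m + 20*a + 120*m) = (a - 8)/(a + 4)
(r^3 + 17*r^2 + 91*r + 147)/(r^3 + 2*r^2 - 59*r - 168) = (r + 7)/(r - 8)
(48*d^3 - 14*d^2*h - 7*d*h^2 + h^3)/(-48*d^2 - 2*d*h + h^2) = (-6*d^2 + d*h + h^2)/(6*d + h)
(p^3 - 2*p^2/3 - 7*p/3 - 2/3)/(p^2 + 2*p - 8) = (3*p^2 + 4*p + 1)/(3*(p + 4))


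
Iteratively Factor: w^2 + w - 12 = (w - 3)*(w + 4)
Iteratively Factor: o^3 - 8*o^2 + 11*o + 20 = (o - 4)*(o^2 - 4*o - 5) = (o - 5)*(o - 4)*(o + 1)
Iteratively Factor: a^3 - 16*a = (a - 4)*(a^2 + 4*a) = a*(a - 4)*(a + 4)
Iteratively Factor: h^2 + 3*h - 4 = (h + 4)*(h - 1)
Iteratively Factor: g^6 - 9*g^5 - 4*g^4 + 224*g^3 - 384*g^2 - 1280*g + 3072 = (g - 4)*(g^5 - 5*g^4 - 24*g^3 + 128*g^2 + 128*g - 768) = (g - 4)*(g + 4)*(g^4 - 9*g^3 + 12*g^2 + 80*g - 192) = (g - 4)^2*(g + 4)*(g^3 - 5*g^2 - 8*g + 48) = (g - 4)^3*(g + 4)*(g^2 - g - 12) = (g - 4)^3*(g + 3)*(g + 4)*(g - 4)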